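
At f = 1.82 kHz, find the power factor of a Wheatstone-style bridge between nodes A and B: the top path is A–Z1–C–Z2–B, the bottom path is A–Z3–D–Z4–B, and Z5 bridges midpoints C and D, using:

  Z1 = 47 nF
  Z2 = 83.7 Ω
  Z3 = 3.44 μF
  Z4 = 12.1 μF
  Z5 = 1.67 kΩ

Step 1 — Angular frequency: ω = 2π·f = 2π·1820 = 1.144e+04 rad/s.
Step 2 — Component impedances:
  Z1: Z = 1/(jωC) = -j/(ω·C) = 0 - j1861 Ω
  Z2: Z = R = 83.7 Ω
  Z3: Z = 1/(jωC) = -j/(ω·C) = 0 - j25.42 Ω
  Z4: Z = 1/(jωC) = -j/(ω·C) = 0 - j7.227 Ω
  Z5: Z = R = 1670 Ω
Step 3 — Bridge requires nodal analysis (the Z5 bridge couples midpoints C and D, so the two paths cannot be reduced to a simple series/parallel combination). Setting node B to ground and injecting 1 A at node A, the 3-node admittance system at A, C, D solves to V_A = Z_AB = 0.052 - j32.1 Ω = 32.1∠-89.9° Ω.
Step 4 — Power factor: PF = cos(φ) = Re(Z)/|Z| = 0.052/32.1 = 0.00162.
Step 5 — Type: Im(Z) = -32.1 ⇒ leading (phase φ = -89.9°).

PF = 0.00162 (leading, φ = -89.9°)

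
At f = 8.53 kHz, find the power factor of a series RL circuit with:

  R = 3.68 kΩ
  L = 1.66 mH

Step 1 — Angular frequency: ω = 2π·f = 2π·8530 = 5.36e+04 rad/s.
Step 2 — Component impedances:
  R: Z = R = 3680 Ω
  L: Z = jωL = j·5.36e+04·0.00166 = 0 + j88.97 Ω
Step 3 — Series combination: Z_total = R + L = 3680 + j88.97 Ω = 3681∠1.4° Ω.
Step 4 — Power factor: PF = cos(φ) = Re(Z)/|Z| = 3680/3681 = 0.9997.
Step 5 — Type: Im(Z) = 88.97 ⇒ lagging (phase φ = 1.4°).

PF = 0.9997 (lagging, φ = 1.4°)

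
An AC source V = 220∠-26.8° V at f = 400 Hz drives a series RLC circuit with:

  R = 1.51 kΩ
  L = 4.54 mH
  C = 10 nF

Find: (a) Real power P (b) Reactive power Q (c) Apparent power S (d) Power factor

Step 1 — Angular frequency: ω = 2π·f = 2π·400 = 2513 rad/s.
Step 2 — Component impedances:
  R: Z = R = 1510 Ω
  L: Z = jωL = j·2513·0.00454 = 0 + j11.41 Ω
  C: Z = 1/(jωC) = -j/(ω·C) = 0 - j3.979e+04 Ω
Step 3 — Series combination: Z_total = R + L + C = 1510 - j3.978e+04 Ω = 3.981e+04∠-87.8° Ω.
Step 4 — Source phasor: V = 220∠-26.8° V = 196.4 - j99.19 V.
Step 5 — Current: I = V / Z = 0.002677 + j0.004835 A = 0.005527∠61.0° A.
Step 6 — Complex power: S = V·I* = 0.04612 - j1.215 VA.
Step 7 — Real power: P = Re(S) = 0.04612 W.
Step 8 — Reactive power: Q = Im(S) = -1.215 VAR.
Step 9 — Apparent power: |S| = 1.216 VA.
Step 10 — Power factor: PF = P/|S| = 0.03793 (leading).

(a) P = 0.04612 W  (b) Q = -1.215 VAR  (c) S = 1.216 VA  (d) PF = 0.03793 (leading)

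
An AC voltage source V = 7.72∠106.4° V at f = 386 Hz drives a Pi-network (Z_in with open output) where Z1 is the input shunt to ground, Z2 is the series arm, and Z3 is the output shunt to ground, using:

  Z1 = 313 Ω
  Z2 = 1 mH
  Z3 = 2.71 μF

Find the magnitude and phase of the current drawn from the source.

Step 1 — Angular frequency: ω = 2π·f = 2π·386 = 2425 rad/s.
Step 2 — Component impedances:
  Z1: Z = R = 313 Ω
  Z2: Z = jωL = j·2425·0.001 = 0 + j2.425 Ω
  Z3: Z = 1/(jωC) = -j/(ω·C) = 0 - j152.1 Ω
Step 3 — With open output, the series arm Z2 and the output shunt Z3 appear in series to ground: Z2 + Z3 = 0 - j149.7 Ω.
Step 4 — Parallel with input shunt Z1: Z_in = Z1 || (Z2 + Z3) = 58.28 - j121.8 Ω = 135.1∠-64.4° Ω.
Step 5 — Source phasor: V = 7.72∠106.4° V = -2.18 + j7.406 V.
Step 6 — Ohm's law: I = V / Z_total = (-2.18 + j7.406) / (58.28 - j121.8) = -0.05643 + j0.009103 A.
Step 7 — Convert to polar: |I| = 0.05716 A, ∠I = 170.8°.

I = 0.05716∠170.8° A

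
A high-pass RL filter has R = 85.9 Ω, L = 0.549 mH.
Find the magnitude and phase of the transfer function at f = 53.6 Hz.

Step 1 — Angular frequency: ω = 2π·53.6 = 336.8 rad/s.
Step 2 — Transfer function: H(jω) = jωL/(R + jωL).
Step 3 — Numerator jωL = j·0.1849; denominator R + jωL = 85.9 + j0.1849.
Step 4 — H = 4.633e-06 + j0.002152.
Step 5 — Magnitude: |H| = 0.002152 (-53.3 dB); phase: φ = 89.9°.

|H| = 0.002152 (-53.3 dB), φ = 89.9°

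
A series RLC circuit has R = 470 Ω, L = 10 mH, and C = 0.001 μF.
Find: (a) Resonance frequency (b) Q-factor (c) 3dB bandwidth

Step 1 — Resonance: ω₀ = 1/√(LC) = 1/√(0.01·1e-09) = 3.162e+05 rad/s.
Step 2 — f₀ = ω₀/(2π) = 5.033e+04 Hz.
Step 3 — Series Q: Q = ω₀L/R = 3.162e+05·0.01/470 = 6.728.
Step 4 — Bandwidth: Δω = ω₀/Q = 4.7e+04 rad/s; BW = Δω/(2π) = 7480 Hz.

(a) f₀ = 5.033e+04 Hz  (b) Q = 6.728  (c) BW = 7480 Hz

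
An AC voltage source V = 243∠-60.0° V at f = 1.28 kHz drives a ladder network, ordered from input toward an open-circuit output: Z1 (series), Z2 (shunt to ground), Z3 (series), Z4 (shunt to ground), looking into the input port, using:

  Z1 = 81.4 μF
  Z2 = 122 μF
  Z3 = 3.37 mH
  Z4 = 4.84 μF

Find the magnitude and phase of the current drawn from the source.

Step 1 — Angular frequency: ω = 2π·f = 2π·1280 = 8042 rad/s.
Step 2 — Component impedances:
  Z1: Z = 1/(jωC) = -j/(ω·C) = 0 - j1.528 Ω
  Z2: Z = 1/(jωC) = -j/(ω·C) = 0 - j1.019 Ω
  Z3: Z = jωL = j·8042·0.00337 = 0 + j27.1 Ω
  Z4: Z = 1/(jωC) = -j/(ω·C) = 0 - j25.69 Ω
Step 3 — Ladder network (open output): work backward from the far end, alternating series and parallel combinations. Z_in = 0 - j5.184 Ω = 5.184∠-90.0° Ω.
Step 4 — Source phasor: V = 243∠-60.0° V = 121.5 - j210.4 V.
Step 5 — Ohm's law: I = V / Z_total = (121.5 - j210.4) / (0 - j5.184) = 40.6 + j23.44 A.
Step 6 — Convert to polar: |I| = 46.88 A, ∠I = 30.0°.

I = 46.88∠30.0° A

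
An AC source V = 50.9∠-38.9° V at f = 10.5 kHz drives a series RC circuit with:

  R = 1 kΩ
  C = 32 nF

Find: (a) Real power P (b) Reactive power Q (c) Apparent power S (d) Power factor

Step 1 — Angular frequency: ω = 2π·f = 2π·1.05e+04 = 6.597e+04 rad/s.
Step 2 — Component impedances:
  R: Z = R = 1000 Ω
  C: Z = 1/(jωC) = -j/(ω·C) = 0 - j473.7 Ω
Step 3 — Series combination: Z_total = R + C = 1000 - j473.7 Ω = 1107∠-25.3° Ω.
Step 4 — Source phasor: V = 50.9∠-38.9° V = 39.61 - j31.96 V.
Step 5 — Current: I = V / Z = 0.04472 - j0.01078 A = 0.046∠-13.6° A.
Step 6 — Complex power: S = V·I* = 2.116 - j1.002 VA.
Step 7 — Real power: P = Re(S) = 2.116 W.
Step 8 — Reactive power: Q = Im(S) = -1.002 VAR.
Step 9 — Apparent power: |S| = 2.341 VA.
Step 10 — Power factor: PF = P/|S| = 0.9037 (leading).

(a) P = 2.116 W  (b) Q = -1.002 VAR  (c) S = 2.341 VA  (d) PF = 0.9037 (leading)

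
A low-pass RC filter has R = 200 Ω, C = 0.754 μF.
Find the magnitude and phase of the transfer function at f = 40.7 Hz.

Step 1 — Angular frequency: ω = 2π·40.7 = 255.7 rad/s.
Step 2 — Transfer function: H(jω) = 1/(1 + jωRC).
Step 3 — Denominator: 1 + jωRC = 1 + j·255.7·200·7.54e-07 = 1 + j0.03856.
Step 4 — H = 0.9985 - j0.03851.
Step 5 — Magnitude: |H| = 0.9993 (-0.0 dB); phase: φ = -2.2°.

|H| = 0.9993 (-0.0 dB), φ = -2.2°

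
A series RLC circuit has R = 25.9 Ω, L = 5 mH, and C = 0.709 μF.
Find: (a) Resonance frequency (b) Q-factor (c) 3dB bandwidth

Step 1 — Resonance condition Im(Z)=0 gives ω₀ = 1/√(LC).
Step 2 — ω₀ = 1/√(0.005·7.09e-07) = 1.68e+04 rad/s.
Step 3 — f₀ = ω₀/(2π) = 2673 Hz.
Step 4 — Series Q: Q = ω₀L/R = 1.68e+04·0.005/25.9 = 3.242.
Step 5 — 3dB bandwidth: Δω = ω₀/Q = 5180 rad/s; BW = Δω/(2π) = 824.4 Hz.

(a) f₀ = 2673 Hz  (b) Q = 3.242  (c) BW = 824.4 Hz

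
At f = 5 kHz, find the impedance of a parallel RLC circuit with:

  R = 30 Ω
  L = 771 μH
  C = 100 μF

Step 1 — Angular frequency: ω = 2π·f = 2π·5000 = 3.142e+04 rad/s.
Step 2 — Component impedances:
  R: Z = R = 30 Ω
  L: Z = jωL = j·3.142e+04·0.000771 = 0 + j24.22 Ω
  C: Z = 1/(jωC) = -j/(ω·C) = 0 - j0.3183 Ω
Step 3 — Parallel combination: 1/Z_total = 1/R + 1/L + 1/C; Z_total = 0.003468 - j0.3225 Ω = 0.3225∠-89.4° Ω.

Z = 0.003468 - j0.3225 Ω = 0.3225∠-89.4° Ω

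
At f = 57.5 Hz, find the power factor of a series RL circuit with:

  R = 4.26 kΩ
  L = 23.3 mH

Step 1 — Angular frequency: ω = 2π·f = 2π·57.5 = 361.3 rad/s.
Step 2 — Component impedances:
  R: Z = R = 4260 Ω
  L: Z = jωL = j·361.3·0.0233 = 0 + j8.418 Ω
Step 3 — Series combination: Z_total = R + L = 4260 + j8.418 Ω = 4260∠0.1° Ω.
Step 4 — Power factor: PF = cos(φ) = Re(Z)/|Z| = 4260/4260 = 1.
Step 5 — Type: Im(Z) = 8.418 ⇒ lagging (phase φ = 0.1°).

PF = 1 (lagging, φ = 0.1°)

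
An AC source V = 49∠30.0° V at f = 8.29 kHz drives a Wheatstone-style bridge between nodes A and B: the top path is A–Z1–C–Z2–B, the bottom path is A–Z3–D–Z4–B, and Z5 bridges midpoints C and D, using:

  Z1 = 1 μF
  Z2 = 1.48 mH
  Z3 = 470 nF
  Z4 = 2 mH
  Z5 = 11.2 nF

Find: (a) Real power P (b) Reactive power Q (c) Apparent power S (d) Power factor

Step 1 — Angular frequency: ω = 2π·f = 2π·8290 = 5.209e+04 rad/s.
Step 2 — Component impedances:
  Z1: Z = 1/(jωC) = -j/(ω·C) = 0 - j19.2 Ω
  Z2: Z = jωL = j·5.209e+04·0.00148 = 0 + j77.09 Ω
  Z3: Z = 1/(jωC) = -j/(ω·C) = 0 - j40.85 Ω
  Z4: Z = jωL = j·5.209e+04·0.002 = 0 + j104.2 Ω
  Z5: Z = 1/(jωC) = -j/(ω·C) = 0 - j1714 Ω
Step 3 — Bridge requires nodal analysis (the Z5 bridge couples midpoints C and D, so the two paths cannot be reduced to a simple series/parallel combination). Setting node B to ground and injecting 1 A at node A, the 3-node admittance system at A, C, D solves to V_A = Z_AB = 0 + j30.29 Ω = 30.29∠90.0° Ω.
Step 4 — Source phasor: V = 49∠30.0° V = 42.44 + j24.5 V.
Step 5 — Current: I = V / Z = 0.8088 - j1.401 A = 1.618∠-60.0° A.
Step 6 — Complex power: S = V·I* = 0 + j79.26 VA.
Step 7 — Real power: P = Re(S) = 0 W.
Step 8 — Reactive power: Q = Im(S) = 79.26 VAR.
Step 9 — Apparent power: |S| = 79.26 VA.
Step 10 — Power factor: PF = P/|S| = 0 (lagging).

(a) P = 0 W  (b) Q = 79.26 VAR  (c) S = 79.26 VA  (d) PF = 0 (lagging)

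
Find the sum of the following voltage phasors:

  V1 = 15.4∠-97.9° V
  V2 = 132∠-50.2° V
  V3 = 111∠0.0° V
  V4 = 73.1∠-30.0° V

Step 1 — Convert each phasor to rectangular form:
  V1 = 15.4·(cos(-97.9°) + j·sin(-97.9°)) = -2.117 - j15.25 V
  V2 = 132·(cos(-50.2°) + j·sin(-50.2°)) = 84.49 - j101.4 V
  V3 = 111·(cos(0.0°) + j·sin(0.0°)) = 111 V
  V4 = 73.1·(cos(-30.0°) + j·sin(-30.0°)) = 63.31 - j36.55 V
Step 2 — Sum components: V_total = 256.7 - j153.2 V.
Step 3 — Convert to polar: |V_total| = 298.9 V, ∠V_total = -30.8°.

V_total = 298.9∠-30.8° V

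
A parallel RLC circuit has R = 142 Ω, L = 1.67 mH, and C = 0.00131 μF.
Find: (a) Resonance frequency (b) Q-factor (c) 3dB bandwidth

Step 1 — Resonance: ω₀ = 1/√(LC) = 1/√(0.00167·1.31e-09) = 6.761e+05 rad/s.
Step 2 — f₀ = ω₀/(2π) = 1.076e+05 Hz.
Step 3 — Parallel Q: Q = R/(ω₀L) = 142/(6.761e+05·0.00167) = 0.1258.
Step 4 — Bandwidth: Δω = ω₀/Q = 5.376e+06 rad/s; BW = Δω/(2π) = 8.556e+05 Hz.

(a) f₀ = 1.076e+05 Hz  (b) Q = 0.1258  (c) BW = 8.556e+05 Hz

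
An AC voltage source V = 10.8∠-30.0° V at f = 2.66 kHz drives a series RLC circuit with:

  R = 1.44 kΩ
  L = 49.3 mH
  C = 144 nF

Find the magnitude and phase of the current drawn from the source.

Step 1 — Angular frequency: ω = 2π·f = 2π·2660 = 1.671e+04 rad/s.
Step 2 — Component impedances:
  R: Z = R = 1440 Ω
  L: Z = jωL = j·1.671e+04·0.0493 = 0 + j824 Ω
  C: Z = 1/(jωC) = -j/(ω·C) = 0 - j415.5 Ω
Step 3 — Series combination: Z_total = R + L + C = 1440 + j408.5 Ω = 1497∠15.8° Ω.
Step 4 — Source phasor: V = 10.8∠-30.0° V = 9.353 - j5.4 V.
Step 5 — Ohm's law: I = V / Z_total = (9.353 - j5.4) / (1440 + j408.5) = 0.005027 - j0.005176 A.
Step 6 — Convert to polar: |I| = 0.007215 A, ∠I = -45.8°.

I = 0.007215∠-45.8° A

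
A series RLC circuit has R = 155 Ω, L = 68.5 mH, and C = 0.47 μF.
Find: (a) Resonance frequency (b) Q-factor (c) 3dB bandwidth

Step 1 — Resonance: ω₀ = 1/√(LC) = 1/√(0.0685·4.7e-07) = 5573 rad/s.
Step 2 — f₀ = ω₀/(2π) = 887 Hz.
Step 3 — Series Q: Q = ω₀L/R = 5573·0.0685/155 = 2.463.
Step 4 — Bandwidth: Δω = ω₀/Q = 2263 rad/s; BW = Δω/(2π) = 360.1 Hz.

(a) f₀ = 887 Hz  (b) Q = 2.463  (c) BW = 360.1 Hz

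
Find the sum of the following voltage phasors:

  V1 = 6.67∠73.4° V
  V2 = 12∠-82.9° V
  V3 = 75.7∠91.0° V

Step 1 — Convert each phasor to rectangular form:
  V1 = 6.67·(cos(73.4°) + j·sin(73.4°)) = 1.906 + j6.392 V
  V2 = 12·(cos(-82.9°) + j·sin(-82.9°)) = 1.483 - j11.91 V
  V3 = 75.7·(cos(91.0°) + j·sin(91.0°)) = -1.321 + j75.69 V
Step 2 — Sum components: V_total = 2.068 + j70.17 V.
Step 3 — Convert to polar: |V_total| = 70.2 V, ∠V_total = 88.3°.

V_total = 70.2∠88.3° V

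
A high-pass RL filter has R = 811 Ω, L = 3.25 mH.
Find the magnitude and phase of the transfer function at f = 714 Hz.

Step 1 — Angular frequency: ω = 2π·714 = 4486 rad/s.
Step 2 — Transfer function: H(jω) = jωL/(R + jωL).
Step 3 — Numerator jωL = j·14.58; denominator R + jωL = 811 + j14.58.
Step 4 — H = 0.0003231 + j0.01797.
Step 5 — Magnitude: |H| = 0.01798 (-34.9 dB); phase: φ = 89.0°.

|H| = 0.01798 (-34.9 dB), φ = 89.0°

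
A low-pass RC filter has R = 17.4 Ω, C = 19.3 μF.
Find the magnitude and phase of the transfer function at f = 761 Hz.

Step 1 — Angular frequency: ω = 2π·761 = 4782 rad/s.
Step 2 — Transfer function: H(jω) = 1/(1 + jωRC).
Step 3 — Denominator: 1 + jωRC = 1 + j·4782·17.4·1.93e-05 = 1 + j1.606.
Step 4 — H = 0.2795 - j0.4487.
Step 5 — Magnitude: |H| = 0.5286 (-5.5 dB); phase: φ = -58.1°.

|H| = 0.5286 (-5.5 dB), φ = -58.1°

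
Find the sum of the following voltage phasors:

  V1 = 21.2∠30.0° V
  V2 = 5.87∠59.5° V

Step 1 — Convert each phasor to rectangular form:
  V1 = 21.2·(cos(30.0°) + j·sin(30.0°)) = 18.36 + j10.6 V
  V2 = 5.87·(cos(59.5°) + j·sin(59.5°)) = 2.979 + j5.058 V
Step 2 — Sum components: V_total = 21.34 + j15.66 V.
Step 3 — Convert to polar: |V_total| = 26.47 V, ∠V_total = 36.3°.

V_total = 26.47∠36.3° V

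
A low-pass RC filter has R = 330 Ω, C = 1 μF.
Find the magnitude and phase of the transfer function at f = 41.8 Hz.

Step 1 — Angular frequency: ω = 2π·41.8 = 262.6 rad/s.
Step 2 — Transfer function: H(jω) = 1/(1 + jωRC).
Step 3 — Denominator: 1 + jωRC = 1 + j·262.6·330·1e-06 = 1 + j0.08667.
Step 4 — H = 0.9925 - j0.08602.
Step 5 — Magnitude: |H| = 0.9963 (-0.0 dB); phase: φ = -5.0°.

|H| = 0.9963 (-0.0 dB), φ = -5.0°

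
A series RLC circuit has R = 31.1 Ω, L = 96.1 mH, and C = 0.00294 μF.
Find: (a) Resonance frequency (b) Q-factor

Step 1 — Resonance condition Im(Z)=0 gives ω₀ = 1/√(LC).
Step 2 — ω₀ = 1/√(0.0961·2.94e-09) = 5.949e+04 rad/s.
Step 3 — f₀ = ω₀/(2π) = 9469 Hz.
Step 4 — Series Q: Q = ω₀L/R = 5.949e+04·0.0961/31.1 = 183.8.

(a) f₀ = 9469 Hz  (b) Q = 183.8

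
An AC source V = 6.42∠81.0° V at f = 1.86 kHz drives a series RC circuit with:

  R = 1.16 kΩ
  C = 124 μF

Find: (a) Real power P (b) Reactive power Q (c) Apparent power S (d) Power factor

Step 1 — Angular frequency: ω = 2π·f = 2π·1860 = 1.169e+04 rad/s.
Step 2 — Component impedances:
  R: Z = R = 1160 Ω
  C: Z = 1/(jωC) = -j/(ω·C) = 0 - j0.6901 Ω
Step 3 — Series combination: Z_total = R + C = 1160 - j0.6901 Ω = 1160∠-0.0° Ω.
Step 4 — Source phasor: V = 6.42∠81.0° V = 1.004 + j6.341 V.
Step 5 — Current: I = V / Z = 0.0008625 + j0.005467 A = 0.005534∠81.0° A.
Step 6 — Complex power: S = V·I* = 0.03553 - j2.114e-05 VA.
Step 7 — Real power: P = Re(S) = 0.03553 W.
Step 8 — Reactive power: Q = Im(S) = -2.114e-05 VAR.
Step 9 — Apparent power: |S| = 0.03553 VA.
Step 10 — Power factor: PF = P/|S| = 1 (leading).

(a) P = 0.03553 W  (b) Q = -2.114e-05 VAR  (c) S = 0.03553 VA  (d) PF = 1 (leading)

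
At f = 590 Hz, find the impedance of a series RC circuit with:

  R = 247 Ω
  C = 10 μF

Step 1 — Angular frequency: ω = 2π·f = 2π·590 = 3707 rad/s.
Step 2 — Component impedances:
  R: Z = R = 247 Ω
  C: Z = 1/(jωC) = -j/(ω·C) = 0 - j26.98 Ω
Step 3 — Series combination: Z_total = R + C = 247 - j26.98 Ω = 248.5∠-6.2° Ω.

Z = 247 - j26.98 Ω = 248.5∠-6.2° Ω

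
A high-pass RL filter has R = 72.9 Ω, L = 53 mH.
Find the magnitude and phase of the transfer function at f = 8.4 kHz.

Step 1 — Angular frequency: ω = 2π·8400 = 5.278e+04 rad/s.
Step 2 — Transfer function: H(jω) = jωL/(R + jωL).
Step 3 — Numerator jωL = j·2797; denominator R + jωL = 72.9 + j2797.
Step 4 — H = 0.9993 + j0.02604.
Step 5 — Magnitude: |H| = 0.9997 (-0.0 dB); phase: φ = 1.5°.

|H| = 0.9997 (-0.0 dB), φ = 1.5°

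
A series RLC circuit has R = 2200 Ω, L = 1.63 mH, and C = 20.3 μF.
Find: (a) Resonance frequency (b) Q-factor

Step 1 — Resonance condition Im(Z)=0 gives ω₀ = 1/√(LC).
Step 2 — ω₀ = 1/√(0.00163·2.03e-05) = 5497 rad/s.
Step 3 — f₀ = ω₀/(2π) = 874.9 Hz.
Step 4 — Series Q: Q = ω₀L/R = 5497·0.00163/2200 = 0.004073.

(a) f₀ = 874.9 Hz  (b) Q = 0.004073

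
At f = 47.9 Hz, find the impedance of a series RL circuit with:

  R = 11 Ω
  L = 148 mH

Step 1 — Angular frequency: ω = 2π·f = 2π·47.9 = 301 rad/s.
Step 2 — Component impedances:
  R: Z = R = 11 Ω
  L: Z = jωL = j·301·0.148 = 0 + j44.54 Ω
Step 3 — Series combination: Z_total = R + L = 11 + j44.54 Ω = 45.88∠76.1° Ω.

Z = 11 + j44.54 Ω = 45.88∠76.1° Ω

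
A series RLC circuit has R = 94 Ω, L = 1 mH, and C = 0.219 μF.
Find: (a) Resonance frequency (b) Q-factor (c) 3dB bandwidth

Step 1 — Resonance condition Im(Z)=0 gives ω₀ = 1/√(LC).
Step 2 — ω₀ = 1/√(0.001·2.19e-07) = 6.757e+04 rad/s.
Step 3 — f₀ = ω₀/(2π) = 1.075e+04 Hz.
Step 4 — Series Q: Q = ω₀L/R = 6.757e+04·0.001/94 = 0.7189.
Step 5 — 3dB bandwidth: Δω = ω₀/Q = 9.4e+04 rad/s; BW = Δω/(2π) = 1.496e+04 Hz.

(a) f₀ = 1.075e+04 Hz  (b) Q = 0.7189  (c) BW = 1.496e+04 Hz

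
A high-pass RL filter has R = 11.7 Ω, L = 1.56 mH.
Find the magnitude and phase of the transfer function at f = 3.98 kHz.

Step 1 — Angular frequency: ω = 2π·3980 = 2.501e+04 rad/s.
Step 2 — Transfer function: H(jω) = jωL/(R + jωL).
Step 3 — Numerator jωL = j·39.01; denominator R + jωL = 11.7 + j39.01.
Step 4 — H = 0.9175 + j0.2752.
Step 5 — Magnitude: |H| = 0.9578 (-0.4 dB); phase: φ = 16.7°.

|H| = 0.9578 (-0.4 dB), φ = 16.7°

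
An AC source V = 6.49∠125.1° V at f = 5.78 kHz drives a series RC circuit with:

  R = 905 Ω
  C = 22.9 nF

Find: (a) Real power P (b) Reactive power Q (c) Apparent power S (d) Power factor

Step 1 — Angular frequency: ω = 2π·f = 2π·5780 = 3.632e+04 rad/s.
Step 2 — Component impedances:
  R: Z = R = 905 Ω
  C: Z = 1/(jωC) = -j/(ω·C) = 0 - j1202 Ω
Step 3 — Series combination: Z_total = R + C = 905 - j1202 Ω = 1505∠-53.0° Ω.
Step 4 — Source phasor: V = 6.49∠125.1° V = -3.732 + j5.31 V.
Step 5 — Current: I = V / Z = -0.00431 + j0.0001405 A = 0.004312∠178.1° A.
Step 6 — Complex power: S = V·I* = 0.01683 - j0.02236 VA.
Step 7 — Real power: P = Re(S) = 0.01683 W.
Step 8 — Reactive power: Q = Im(S) = -0.02236 VAR.
Step 9 — Apparent power: |S| = 0.02799 VA.
Step 10 — Power factor: PF = P/|S| = 0.6014 (leading).

(a) P = 0.01683 W  (b) Q = -0.02236 VAR  (c) S = 0.02799 VA  (d) PF = 0.6014 (leading)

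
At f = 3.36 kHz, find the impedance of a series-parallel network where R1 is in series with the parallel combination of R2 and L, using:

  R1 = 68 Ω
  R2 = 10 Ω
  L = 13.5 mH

Step 1 — Angular frequency: ω = 2π·f = 2π·3360 = 2.111e+04 rad/s.
Step 2 — Component impedances:
  R1: Z = R = 68 Ω
  R2: Z = R = 10 Ω
  L: Z = jωL = j·2.111e+04·0.0135 = 0 + j285 Ω
Step 3 — Parallel branch: R2 || L = 1/(1/R2 + 1/L) = 9.988 + j0.3504 Ω.
Step 4 — Series with R1: Z_total = R1 + (R2 || L) = 77.99 + j0.3504 Ω = 77.99∠0.3° Ω.

Z = 77.99 + j0.3504 Ω = 77.99∠0.3° Ω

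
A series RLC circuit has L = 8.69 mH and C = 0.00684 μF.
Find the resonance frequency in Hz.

Step 1 — Resonance condition Im(Z)=0 gives ω₀ = 1/√(LC).
Step 2 — ω₀ = 1/√(0.00869·6.84e-09) = 1.297e+05 rad/s.
Step 3 — f₀ = ω₀/(2π) = 2.064e+04 Hz.

f₀ = 2.064e+04 Hz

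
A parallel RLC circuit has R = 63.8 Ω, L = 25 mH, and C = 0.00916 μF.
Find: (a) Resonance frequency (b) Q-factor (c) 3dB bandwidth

Step 1 — Resonance: ω₀ = 1/√(LC) = 1/√(0.025·9.16e-09) = 6.608e+04 rad/s.
Step 2 — f₀ = ω₀/(2π) = 1.052e+04 Hz.
Step 3 — Parallel Q: Q = R/(ω₀L) = 63.8/(6.608e+04·0.025) = 0.03862.
Step 4 — Bandwidth: Δω = ω₀/Q = 1.711e+06 rad/s; BW = Δω/(2π) = 2.723e+05 Hz.

(a) f₀ = 1.052e+04 Hz  (b) Q = 0.03862  (c) BW = 2.723e+05 Hz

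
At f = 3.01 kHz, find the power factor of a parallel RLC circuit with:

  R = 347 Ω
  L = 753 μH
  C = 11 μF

Step 1 — Angular frequency: ω = 2π·f = 2π·3010 = 1.891e+04 rad/s.
Step 2 — Component impedances:
  R: Z = R = 347 Ω
  L: Z = jωL = j·1.891e+04·0.000753 = 0 + j14.24 Ω
  C: Z = 1/(jωC) = -j/(ω·C) = 0 - j4.807 Ω
Step 3 — Parallel combination: 1/Z_total = 1/R + 1/L + 1/C; Z_total = 0.1517 - j7.253 Ω = 7.254∠-88.8° Ω.
Step 4 — Power factor: PF = cos(φ) = Re(Z)/|Z| = 0.1517/7.254 = 0.02091.
Step 5 — Type: Im(Z) = -7.253 ⇒ leading (phase φ = -88.8°).

PF = 0.02091 (leading, φ = -88.8°)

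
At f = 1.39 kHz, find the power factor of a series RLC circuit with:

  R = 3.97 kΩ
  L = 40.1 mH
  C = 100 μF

Step 1 — Angular frequency: ω = 2π·f = 2π·1390 = 8734 rad/s.
Step 2 — Component impedances:
  R: Z = R = 3970 Ω
  L: Z = jωL = j·8734·0.0401 = 0 + j350.2 Ω
  C: Z = 1/(jωC) = -j/(ω·C) = 0 - j1.145 Ω
Step 3 — Series combination: Z_total = R + L + C = 3970 + j349.1 Ω = 3985∠5.0° Ω.
Step 4 — Power factor: PF = cos(φ) = Re(Z)/|Z| = 3970/3985 = 0.9962.
Step 5 — Type: Im(Z) = 349.1 ⇒ lagging (phase φ = 5.0°).

PF = 0.9962 (lagging, φ = 5.0°)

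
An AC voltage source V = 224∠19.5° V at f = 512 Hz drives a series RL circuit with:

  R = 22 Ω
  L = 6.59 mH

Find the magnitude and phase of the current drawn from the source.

Step 1 — Angular frequency: ω = 2π·f = 2π·512 = 3217 rad/s.
Step 2 — Component impedances:
  R: Z = R = 22 Ω
  L: Z = jωL = j·3217·0.00659 = 0 + j21.2 Ω
Step 3 — Series combination: Z_total = R + L = 22 + j21.2 Ω = 30.55∠43.9° Ω.
Step 4 — Source phasor: V = 224∠19.5° V = 211.2 + j74.77 V.
Step 5 — Ohm's law: I = V / Z_total = (211.2 + j74.77) / (22 + j21.2) = 6.675 - j3.033 A.
Step 6 — Convert to polar: |I| = 7.332 A, ∠I = -24.4°.

I = 7.332∠-24.4° A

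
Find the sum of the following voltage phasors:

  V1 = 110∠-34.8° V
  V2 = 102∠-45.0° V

Step 1 — Convert each phasor to rectangular form:
  V1 = 110·(cos(-34.8°) + j·sin(-34.8°)) = 90.33 - j62.78 V
  V2 = 102·(cos(-45.0°) + j·sin(-45.0°)) = 72.12 - j72.12 V
Step 2 — Sum components: V_total = 162.5 - j134.9 V.
Step 3 — Convert to polar: |V_total| = 211.2 V, ∠V_total = -39.7°.

V_total = 211.2∠-39.7° V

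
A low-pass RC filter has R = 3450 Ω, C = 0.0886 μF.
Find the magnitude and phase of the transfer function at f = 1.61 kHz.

Step 1 — Angular frequency: ω = 2π·1610 = 1.012e+04 rad/s.
Step 2 — Transfer function: H(jω) = 1/(1 + jωRC).
Step 3 — Denominator: 1 + jωRC = 1 + j·1.012e+04·3450·8.86e-08 = 1 + j3.092.
Step 4 — H = 0.09469 - j0.2928.
Step 5 — Magnitude: |H| = 0.3077 (-10.2 dB); phase: φ = -72.1°.

|H| = 0.3077 (-10.2 dB), φ = -72.1°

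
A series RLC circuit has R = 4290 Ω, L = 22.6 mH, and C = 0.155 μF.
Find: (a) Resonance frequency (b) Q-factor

Step 1 — Resonance condition Im(Z)=0 gives ω₀ = 1/√(LC).
Step 2 — ω₀ = 1/√(0.0226·1.55e-07) = 1.69e+04 rad/s.
Step 3 — f₀ = ω₀/(2π) = 2689 Hz.
Step 4 — Series Q: Q = ω₀L/R = 1.69e+04·0.0226/4290 = 0.08901.

(a) f₀ = 2689 Hz  (b) Q = 0.08901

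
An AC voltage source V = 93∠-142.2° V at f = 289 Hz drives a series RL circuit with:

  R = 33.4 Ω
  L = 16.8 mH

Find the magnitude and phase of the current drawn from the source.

Step 1 — Angular frequency: ω = 2π·f = 2π·289 = 1816 rad/s.
Step 2 — Component impedances:
  R: Z = R = 33.4 Ω
  L: Z = jωL = j·1816·0.0168 = 0 + j30.51 Ω
Step 3 — Series combination: Z_total = R + L = 33.4 + j30.51 Ω = 45.23∠42.4° Ω.
Step 4 — Source phasor: V = 93∠-142.2° V = -73.48 - j57 V.
Step 5 — Ohm's law: I = V / Z_total = (-73.48 - j57) / (33.4 + j30.51) = -2.049 + j0.1651 A.
Step 6 — Convert to polar: |I| = 2.056 A, ∠I = 175.4°.

I = 2.056∠175.4° A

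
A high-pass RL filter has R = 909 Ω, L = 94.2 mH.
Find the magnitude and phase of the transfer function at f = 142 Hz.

Step 1 — Angular frequency: ω = 2π·142 = 892.2 rad/s.
Step 2 — Transfer function: H(jω) = jωL/(R + jωL).
Step 3 — Numerator jωL = j·84.05; denominator R + jωL = 909 + j84.05.
Step 4 — H = 0.008476 + j0.09168.
Step 5 — Magnitude: |H| = 0.09207 (-20.7 dB); phase: φ = 84.7°.

|H| = 0.09207 (-20.7 dB), φ = 84.7°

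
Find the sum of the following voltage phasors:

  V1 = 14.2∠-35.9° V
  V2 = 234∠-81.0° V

Step 1 — Convert each phasor to rectangular form:
  V1 = 14.2·(cos(-35.9°) + j·sin(-35.9°)) = 11.5 - j8.326 V
  V2 = 234·(cos(-81.0°) + j·sin(-81.0°)) = 36.61 - j231.1 V
Step 2 — Sum components: V_total = 48.11 - j239.4 V.
Step 3 — Convert to polar: |V_total| = 244.2 V, ∠V_total = -78.6°.

V_total = 244.2∠-78.6° V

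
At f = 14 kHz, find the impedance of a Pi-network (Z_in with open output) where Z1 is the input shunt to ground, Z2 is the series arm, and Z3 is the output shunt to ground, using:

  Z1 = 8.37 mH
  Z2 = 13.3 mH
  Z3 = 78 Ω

Step 1 — Angular frequency: ω = 2π·f = 2π·1.4e+04 = 8.796e+04 rad/s.
Step 2 — Component impedances:
  Z1: Z = jωL = j·8.796e+04·0.00837 = 0 + j736.3 Ω
  Z2: Z = jωL = j·8.796e+04·0.0133 = 0 + j1170 Ω
  Z3: Z = R = 78 Ω
Step 3 — With open output, the series arm Z2 and the output shunt Z3 appear in series to ground: Z2 + Z3 = 78 + j1170 Ω.
Step 4 — Parallel with input shunt Z1: Z_in = Z1 || (Z2 + Z3) = 11.62 + j452.4 Ω = 452.5∠88.5° Ω.

Z = 11.62 + j452.4 Ω = 452.5∠88.5° Ω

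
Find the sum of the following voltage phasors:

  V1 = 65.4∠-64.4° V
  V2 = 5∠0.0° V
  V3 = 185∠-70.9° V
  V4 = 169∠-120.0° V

Step 1 — Convert each phasor to rectangular form:
  V1 = 65.4·(cos(-64.4°) + j·sin(-64.4°)) = 28.26 - j58.98 V
  V2 = 5·(cos(0.0°) + j·sin(0.0°)) = 5 V
  V3 = 185·(cos(-70.9°) + j·sin(-70.9°)) = 60.54 - j174.8 V
  V4 = 169·(cos(-120.0°) + j·sin(-120.0°)) = -84.5 - j146.4 V
Step 2 — Sum components: V_total = 9.294 - j380.2 V.
Step 3 — Convert to polar: |V_total| = 380.3 V, ∠V_total = -88.6°.

V_total = 380.3∠-88.6° V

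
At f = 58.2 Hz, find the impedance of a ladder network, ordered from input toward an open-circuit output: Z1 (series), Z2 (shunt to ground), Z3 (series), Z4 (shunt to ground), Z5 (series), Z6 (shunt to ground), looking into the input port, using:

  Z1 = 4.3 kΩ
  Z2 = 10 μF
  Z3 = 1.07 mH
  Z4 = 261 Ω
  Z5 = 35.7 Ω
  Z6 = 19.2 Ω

Step 1 — Angular frequency: ω = 2π·f = 2π·58.2 = 365.7 rad/s.
Step 2 — Component impedances:
  Z1: Z = R = 4300 Ω
  Z2: Z = 1/(jωC) = -j/(ω·C) = 0 - j273.5 Ω
  Z3: Z = jωL = j·365.7·0.00107 = 0 + j0.3913 Ω
  Z4: Z = R = 261 Ω
  Z5: Z = R = 35.7 Ω
  Z6: Z = R = 19.2 Ω
Step 3 — Ladder network (open output): work backward from the far end, alternating series and parallel combinations. Z_in = 4344 - j6.961 Ω = 4344∠-0.1° Ω.

Z = 4344 - j6.961 Ω = 4344∠-0.1° Ω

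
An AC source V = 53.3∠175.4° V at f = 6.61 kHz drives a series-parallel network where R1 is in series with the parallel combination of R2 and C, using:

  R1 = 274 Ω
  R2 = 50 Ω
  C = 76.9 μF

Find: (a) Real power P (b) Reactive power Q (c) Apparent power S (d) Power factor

Step 1 — Angular frequency: ω = 2π·f = 2π·6610 = 4.153e+04 rad/s.
Step 2 — Component impedances:
  R1: Z = R = 274 Ω
  R2: Z = R = 50 Ω
  C: Z = 1/(jωC) = -j/(ω·C) = 0 - j0.3131 Ω
Step 3 — Parallel branch: R2 || C = 1/(1/R2 + 1/C) = 0.001961 - j0.3131 Ω.
Step 4 — Series with R1: Z_total = R1 + (R2 || C) = 274 - j0.3131 Ω = 274∠-0.1° Ω.
Step 5 — Source phasor: V = 53.3∠175.4° V = -53.13 + j4.275 V.
Step 6 — Current: I = V / Z = -0.1939 + j0.01538 A = 0.1945∠175.5° A.
Step 7 — Complex power: S = V·I* = 10.37 - j0.01185 VA.
Step 8 — Real power: P = Re(S) = 10.37 W.
Step 9 — Reactive power: Q = Im(S) = -0.01185 VAR.
Step 10 — Apparent power: |S| = 10.37 VA.
Step 11 — Power factor: PF = P/|S| = 1 (leading).

(a) P = 10.37 W  (b) Q = -0.01185 VAR  (c) S = 10.37 VA  (d) PF = 1 (leading)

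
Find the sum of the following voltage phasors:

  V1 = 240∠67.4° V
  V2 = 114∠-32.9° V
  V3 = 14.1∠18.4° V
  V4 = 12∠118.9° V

Step 1 — Convert each phasor to rectangular form:
  V1 = 240·(cos(67.4°) + j·sin(67.4°)) = 92.23 + j221.6 V
  V2 = 114·(cos(-32.9°) + j·sin(-32.9°)) = 95.72 - j61.92 V
  V3 = 14.1·(cos(18.4°) + j·sin(18.4°)) = 13.38 + j4.451 V
  V4 = 12·(cos(118.9°) + j·sin(118.9°)) = -5.799 + j10.51 V
Step 2 — Sum components: V_total = 195.5 + j174.6 V.
Step 3 — Convert to polar: |V_total| = 262.1 V, ∠V_total = 41.8°.

V_total = 262.1∠41.8° V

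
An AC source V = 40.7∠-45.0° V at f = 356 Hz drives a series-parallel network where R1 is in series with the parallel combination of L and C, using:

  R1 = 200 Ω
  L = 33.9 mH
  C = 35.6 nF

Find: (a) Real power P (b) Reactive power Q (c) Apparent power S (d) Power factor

Step 1 — Angular frequency: ω = 2π·f = 2π·356 = 2237 rad/s.
Step 2 — Component impedances:
  R1: Z = R = 200 Ω
  L: Z = jωL = j·2237·0.0339 = 0 + j75.83 Ω
  C: Z = 1/(jωC) = -j/(ω·C) = 0 - j1.256e+04 Ω
Step 3 — Parallel branch: L || C = 1/(1/L + 1/C) = 0 + j76.29 Ω.
Step 4 — Series with R1: Z_total = R1 + (L || C) = 200 + j76.29 Ω = 214.1∠20.9° Ω.
Step 5 — Source phasor: V = 40.7∠-45.0° V = 28.78 - j28.78 V.
Step 6 — Current: I = V / Z = 0.0777 - j0.1735 A = 0.1901∠-65.9° A.
Step 7 — Complex power: S = V·I* = 7.23 + j2.758 VA.
Step 8 — Real power: P = Re(S) = 7.23 W.
Step 9 — Reactive power: Q = Im(S) = 2.758 VAR.
Step 10 — Apparent power: |S| = 7.739 VA.
Step 11 — Power factor: PF = P/|S| = 0.9343 (lagging).

(a) P = 7.23 W  (b) Q = 2.758 VAR  (c) S = 7.739 VA  (d) PF = 0.9343 (lagging)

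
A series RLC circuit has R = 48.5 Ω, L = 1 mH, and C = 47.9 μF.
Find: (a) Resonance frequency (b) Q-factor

Step 1 — Resonance condition Im(Z)=0 gives ω₀ = 1/√(LC).
Step 2 — ω₀ = 1/√(0.001·4.79e-05) = 4569 rad/s.
Step 3 — f₀ = ω₀/(2π) = 727.2 Hz.
Step 4 — Series Q: Q = ω₀L/R = 4569·0.001/48.5 = 0.09421.

(a) f₀ = 727.2 Hz  (b) Q = 0.09421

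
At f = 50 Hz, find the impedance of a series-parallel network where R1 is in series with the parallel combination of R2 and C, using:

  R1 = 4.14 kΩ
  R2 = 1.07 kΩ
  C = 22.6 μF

Step 1 — Angular frequency: ω = 2π·f = 2π·50 = 314.2 rad/s.
Step 2 — Component impedances:
  R1: Z = R = 4140 Ω
  R2: Z = R = 1070 Ω
  C: Z = 1/(jωC) = -j/(ω·C) = 0 - j140.8 Ω
Step 3 — Parallel branch: R2 || C = 1/(1/R2 + 1/C) = 18.22 - j138.4 Ω.
Step 4 — Series with R1: Z_total = R1 + (R2 || C) = 4158 - j138.4 Ω = 4161∠-1.9° Ω.

Z = 4158 - j138.4 Ω = 4161∠-1.9° Ω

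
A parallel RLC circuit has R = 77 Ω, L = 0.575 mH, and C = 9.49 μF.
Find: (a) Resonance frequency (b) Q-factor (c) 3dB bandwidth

Step 1 — Resonance: ω₀ = 1/√(LC) = 1/√(0.000575·9.49e-06) = 1.354e+04 rad/s.
Step 2 — f₀ = ω₀/(2π) = 2155 Hz.
Step 3 — Parallel Q: Q = R/(ω₀L) = 77/(1.354e+04·0.000575) = 9.892.
Step 4 — Bandwidth: Δω = ω₀/Q = 1368 rad/s; BW = Δω/(2π) = 217.8 Hz.

(a) f₀ = 2155 Hz  (b) Q = 9.892  (c) BW = 217.8 Hz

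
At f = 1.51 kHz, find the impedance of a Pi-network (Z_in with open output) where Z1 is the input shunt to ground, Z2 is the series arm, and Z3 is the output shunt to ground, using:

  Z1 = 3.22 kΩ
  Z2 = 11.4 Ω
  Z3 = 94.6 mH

Step 1 — Angular frequency: ω = 2π·f = 2π·1510 = 9488 rad/s.
Step 2 — Component impedances:
  Z1: Z = R = 3220 Ω
  Z2: Z = R = 11.4 Ω
  Z3: Z = jωL = j·9488·0.0946 = 0 + j897.5 Ω
Step 3 — With open output, the series arm Z2 and the output shunt Z3 appear in series to ground: Z2 + Z3 = 11.4 + j897.5 Ω.
Step 4 — Parallel with input shunt Z1: Z_in = Z1 || (Z2 + Z3) = 241.2 + j827.4 Ω = 861.8∠73.7° Ω.

Z = 241.2 + j827.4 Ω = 861.8∠73.7° Ω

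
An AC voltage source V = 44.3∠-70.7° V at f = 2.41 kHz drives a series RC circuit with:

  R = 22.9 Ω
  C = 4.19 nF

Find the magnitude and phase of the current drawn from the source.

Step 1 — Angular frequency: ω = 2π·f = 2π·2410 = 1.514e+04 rad/s.
Step 2 — Component impedances:
  R: Z = R = 22.9 Ω
  C: Z = 1/(jωC) = -j/(ω·C) = 0 - j1.576e+04 Ω
Step 3 — Series combination: Z_total = R + C = 22.9 - j1.576e+04 Ω = 1.576e+04∠-89.9° Ω.
Step 4 — Source phasor: V = 44.3∠-70.7° V = 14.64 - j41.81 V.
Step 5 — Ohm's law: I = V / Z_total = (14.64 - j41.81) / (22.9 - j1.576e+04) = 0.002654 + j0.0009251 A.
Step 6 — Convert to polar: |I| = 0.002811 A, ∠I = 19.2°.

I = 0.002811∠19.2° A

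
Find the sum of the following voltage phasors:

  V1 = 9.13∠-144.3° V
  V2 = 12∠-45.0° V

Step 1 — Convert each phasor to rectangular form:
  V1 = 9.13·(cos(-144.3°) + j·sin(-144.3°)) = -7.414 - j5.328 V
  V2 = 12·(cos(-45.0°) + j·sin(-45.0°)) = 8.485 - j8.485 V
Step 2 — Sum components: V_total = 1.071 - j13.81 V.
Step 3 — Convert to polar: |V_total| = 13.85 V, ∠V_total = -85.6°.

V_total = 13.85∠-85.6° V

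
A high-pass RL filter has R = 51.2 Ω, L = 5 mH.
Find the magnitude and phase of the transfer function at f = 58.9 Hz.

Step 1 — Angular frequency: ω = 2π·58.9 = 370.1 rad/s.
Step 2 — Transfer function: H(jω) = jωL/(R + jωL).
Step 3 — Numerator jωL = j·1.85; denominator R + jωL = 51.2 + j1.85.
Step 4 — H = 0.001304 + j0.03609.
Step 5 — Magnitude: |H| = 0.03612 (-28.8 dB); phase: φ = 87.9°.

|H| = 0.03612 (-28.8 dB), φ = 87.9°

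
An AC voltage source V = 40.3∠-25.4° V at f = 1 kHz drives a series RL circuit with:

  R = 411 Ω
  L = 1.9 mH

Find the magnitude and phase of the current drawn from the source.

Step 1 — Angular frequency: ω = 2π·f = 2π·1000 = 6283 rad/s.
Step 2 — Component impedances:
  R: Z = R = 411 Ω
  L: Z = jωL = j·6283·0.0019 = 0 + j11.94 Ω
Step 3 — Series combination: Z_total = R + L = 411 + j11.94 Ω = 411.2∠1.7° Ω.
Step 4 — Source phasor: V = 40.3∠-25.4° V = 36.4 - j17.29 V.
Step 5 — Ohm's law: I = V / Z_total = (36.4 - j17.29) / (411 + j11.94) = 0.08728 - j0.04459 A.
Step 6 — Convert to polar: |I| = 0.09801 A, ∠I = -27.1°.

I = 0.09801∠-27.1° A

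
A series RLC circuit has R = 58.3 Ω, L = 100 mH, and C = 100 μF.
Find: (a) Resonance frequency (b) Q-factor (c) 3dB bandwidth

Step 1 — Resonance: ω₀ = 1/√(LC) = 1/√(0.1·0.0001) = 316.2 rad/s.
Step 2 — f₀ = ω₀/(2π) = 50.33 Hz.
Step 3 — Series Q: Q = ω₀L/R = 316.2·0.1/58.3 = 0.5424.
Step 4 — Bandwidth: Δω = ω₀/Q = 583 rad/s; BW = Δω/(2π) = 92.79 Hz.

(a) f₀ = 50.33 Hz  (b) Q = 0.5424  (c) BW = 92.79 Hz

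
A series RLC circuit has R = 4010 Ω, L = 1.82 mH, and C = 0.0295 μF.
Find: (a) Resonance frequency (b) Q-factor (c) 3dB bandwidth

Step 1 — Resonance condition Im(Z)=0 gives ω₀ = 1/√(LC).
Step 2 — ω₀ = 1/√(0.00182·2.95e-08) = 1.365e+05 rad/s.
Step 3 — f₀ = ω₀/(2π) = 2.172e+04 Hz.
Step 4 — Series Q: Q = ω₀L/R = 1.365e+05·0.00182/4010 = 0.06194.
Step 5 — 3dB bandwidth: Δω = ω₀/Q = 2.203e+06 rad/s; BW = Δω/(2π) = 3.507e+05 Hz.

(a) f₀ = 2.172e+04 Hz  (b) Q = 0.06194  (c) BW = 3.507e+05 Hz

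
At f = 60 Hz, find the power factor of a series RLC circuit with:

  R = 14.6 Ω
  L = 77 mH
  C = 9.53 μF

Step 1 — Angular frequency: ω = 2π·f = 2π·60 = 377 rad/s.
Step 2 — Component impedances:
  R: Z = R = 14.6 Ω
  L: Z = jωL = j·377·0.077 = 0 + j29.03 Ω
  C: Z = 1/(jωC) = -j/(ω·C) = 0 - j278.3 Ω
Step 3 — Series combination: Z_total = R + L + C = 14.6 - j249.3 Ω = 249.7∠-86.6° Ω.
Step 4 — Power factor: PF = cos(φ) = Re(Z)/|Z| = 14.6/249.74 = 0.05846.
Step 5 — Type: Im(Z) = -249.3 ⇒ leading (phase φ = -86.6°).

PF = 0.05846 (leading, φ = -86.6°)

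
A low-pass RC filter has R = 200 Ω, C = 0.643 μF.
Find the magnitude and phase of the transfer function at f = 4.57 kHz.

Step 1 — Angular frequency: ω = 2π·4570 = 2.871e+04 rad/s.
Step 2 — Transfer function: H(jω) = 1/(1 + jωRC).
Step 3 — Denominator: 1 + jωRC = 1 + j·2.871e+04·200·6.43e-07 = 1 + j3.693.
Step 4 — H = 0.06833 - j0.2523.
Step 5 — Magnitude: |H| = 0.2614 (-11.7 dB); phase: φ = -74.8°.

|H| = 0.2614 (-11.7 dB), φ = -74.8°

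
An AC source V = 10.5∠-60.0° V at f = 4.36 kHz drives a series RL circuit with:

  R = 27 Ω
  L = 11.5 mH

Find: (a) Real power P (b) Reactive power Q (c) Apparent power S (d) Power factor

Step 1 — Angular frequency: ω = 2π·f = 2π·4360 = 2.739e+04 rad/s.
Step 2 — Component impedances:
  R: Z = R = 27 Ω
  L: Z = jωL = j·2.739e+04·0.0115 = 0 + j315 Ω
Step 3 — Series combination: Z_total = R + L = 27 + j315 Ω = 316.2∠85.1° Ω.
Step 4 — Source phasor: V = 10.5∠-60.0° V = 5.25 - j9.093 V.
Step 5 — Current: I = V / Z = -0.02724 - j0.019 A = 0.03321∠-145.1° A.
Step 6 — Complex power: S = V·I* = 0.02977 + j0.3474 VA.
Step 7 — Real power: P = Re(S) = 0.02977 W.
Step 8 — Reactive power: Q = Im(S) = 0.3474 VAR.
Step 9 — Apparent power: |S| = 0.3487 VA.
Step 10 — Power factor: PF = P/|S| = 0.08539 (lagging).

(a) P = 0.02977 W  (b) Q = 0.3474 VAR  (c) S = 0.3487 VA  (d) PF = 0.08539 (lagging)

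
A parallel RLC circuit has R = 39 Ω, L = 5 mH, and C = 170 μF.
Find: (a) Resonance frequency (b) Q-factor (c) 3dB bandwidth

Step 1 — Resonance: ω₀ = 1/√(LC) = 1/√(0.005·0.00017) = 1085 rad/s.
Step 2 — f₀ = ω₀/(2π) = 172.6 Hz.
Step 3 — Parallel Q: Q = R/(ω₀L) = 39/(1085·0.005) = 7.191.
Step 4 — Bandwidth: Δω = ω₀/Q = 150.8 rad/s; BW = Δω/(2π) = 24.01 Hz.

(a) f₀ = 172.6 Hz  (b) Q = 7.191  (c) BW = 24.01 Hz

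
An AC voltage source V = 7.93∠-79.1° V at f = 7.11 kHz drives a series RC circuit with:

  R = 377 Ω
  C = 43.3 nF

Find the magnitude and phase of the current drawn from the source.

Step 1 — Angular frequency: ω = 2π·f = 2π·7110 = 4.467e+04 rad/s.
Step 2 — Component impedances:
  R: Z = R = 377 Ω
  C: Z = 1/(jωC) = -j/(ω·C) = 0 - j517 Ω
Step 3 — Series combination: Z_total = R + C = 377 - j517 Ω = 639.8∠-53.9° Ω.
Step 4 — Source phasor: V = 7.93∠-79.1° V = 1.5 - j7.787 V.
Step 5 — Ohm's law: I = V / Z_total = (1.5 - j7.787) / (377 - j517) = 0.01121 - j0.005277 A.
Step 6 — Convert to polar: |I| = 0.01239 A, ∠I = -25.2°.

I = 0.01239∠-25.2° A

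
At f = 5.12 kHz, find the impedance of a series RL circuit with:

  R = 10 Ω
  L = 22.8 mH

Step 1 — Angular frequency: ω = 2π·f = 2π·5120 = 3.217e+04 rad/s.
Step 2 — Component impedances:
  R: Z = R = 10 Ω
  L: Z = jωL = j·3.217e+04·0.0228 = 0 + j733.5 Ω
Step 3 — Series combination: Z_total = R + L = 10 + j733.5 Ω = 733.5∠89.2° Ω.

Z = 10 + j733.5 Ω = 733.5∠89.2° Ω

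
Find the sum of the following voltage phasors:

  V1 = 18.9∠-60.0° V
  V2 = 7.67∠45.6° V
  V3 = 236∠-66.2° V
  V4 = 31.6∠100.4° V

Step 1 — Convert each phasor to rectangular form:
  V1 = 18.9·(cos(-60.0°) + j·sin(-60.0°)) = 9.45 - j16.37 V
  V2 = 7.67·(cos(45.6°) + j·sin(45.6°)) = 5.366 + j5.48 V
  V3 = 236·(cos(-66.2°) + j·sin(-66.2°)) = 95.24 - j215.9 V
  V4 = 31.6·(cos(100.4°) + j·sin(100.4°)) = -5.704 + j31.08 V
Step 2 — Sum components: V_total = 104.3 - j195.7 V.
Step 3 — Convert to polar: |V_total| = 221.8 V, ∠V_total = -61.9°.

V_total = 221.8∠-61.9° V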